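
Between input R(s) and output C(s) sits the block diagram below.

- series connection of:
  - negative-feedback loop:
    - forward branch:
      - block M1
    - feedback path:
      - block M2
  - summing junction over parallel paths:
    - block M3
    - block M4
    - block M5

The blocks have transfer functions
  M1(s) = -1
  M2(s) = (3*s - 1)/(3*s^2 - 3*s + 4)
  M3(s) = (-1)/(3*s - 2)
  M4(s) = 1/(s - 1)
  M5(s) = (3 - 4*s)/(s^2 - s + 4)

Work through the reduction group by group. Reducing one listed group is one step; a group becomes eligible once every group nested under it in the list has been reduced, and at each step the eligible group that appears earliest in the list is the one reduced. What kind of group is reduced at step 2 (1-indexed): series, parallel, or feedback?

Reducing step by step:

[1] collapse the loop (M1 forward, M2 return)
[2] reduce the parallel group M3, M4, M5
[3] cascade [M1/(1+M1*M2)], (M3+M4+M5)
Step 2 collapses a parallel group.

Answer: parallel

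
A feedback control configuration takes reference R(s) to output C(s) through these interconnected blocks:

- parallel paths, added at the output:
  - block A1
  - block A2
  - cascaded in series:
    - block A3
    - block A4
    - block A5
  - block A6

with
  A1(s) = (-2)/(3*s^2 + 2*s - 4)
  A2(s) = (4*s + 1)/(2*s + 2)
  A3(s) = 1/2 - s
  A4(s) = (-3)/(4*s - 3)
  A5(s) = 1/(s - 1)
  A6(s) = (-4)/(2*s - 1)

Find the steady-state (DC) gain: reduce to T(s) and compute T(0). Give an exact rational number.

Step 1. combine A3, A4, A5 in series -> (6*s - 3)/(8*s^2 - 14*s + 6)
Step 2. sum the parallel branches A1, A2, (A3*A4*A5), A6 -> (48*s^6 - 94*s^5 - 77*s^4 + 282*s^3 - 118*s^2 - 92*s + 54)/(24*s^6 - 14*s^5 - 67*s^4 + 60*s^3 + 31*s^2 - 46*s + 12)
DC gain: substitute s = 0 into T(s) from step 2: T(0) = 54/12 = 9/2.

Therefore the answer is 9/2.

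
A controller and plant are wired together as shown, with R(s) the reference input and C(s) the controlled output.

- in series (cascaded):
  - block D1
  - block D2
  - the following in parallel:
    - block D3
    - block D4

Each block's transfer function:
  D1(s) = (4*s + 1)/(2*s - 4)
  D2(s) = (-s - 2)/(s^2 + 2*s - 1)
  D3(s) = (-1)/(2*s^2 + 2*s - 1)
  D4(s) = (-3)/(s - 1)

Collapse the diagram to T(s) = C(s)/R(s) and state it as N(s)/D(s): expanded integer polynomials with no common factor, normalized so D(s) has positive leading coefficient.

First reduce the diagram to T(s).

[1] add D3, D4 (parallel): (-6*s^2 - 7*s + 4)/(2*s^3 - 3*s + 1)
[2] reduce the series chain D1, D2, (D3+D4); the result is T(s) itself (integer coefficients, no common factor, positive leading denominator coefficient)

Answer: (24*s^4 + 82*s^3 + 59*s^2 - 22*s - 8)/(4*s^6 - 26*s^4 + 10*s^3 + 30*s^2 - 22*s + 4)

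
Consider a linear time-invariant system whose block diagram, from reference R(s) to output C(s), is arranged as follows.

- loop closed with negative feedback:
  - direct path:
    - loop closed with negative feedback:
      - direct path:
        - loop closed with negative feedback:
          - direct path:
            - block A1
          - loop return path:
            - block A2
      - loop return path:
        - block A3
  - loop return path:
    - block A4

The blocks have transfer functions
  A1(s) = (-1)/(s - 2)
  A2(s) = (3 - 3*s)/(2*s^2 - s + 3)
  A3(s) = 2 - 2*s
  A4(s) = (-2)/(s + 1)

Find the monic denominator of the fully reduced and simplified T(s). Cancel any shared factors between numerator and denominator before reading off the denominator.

Step 1: feedback reduction of A1, A2: (-2*s^2 + s - 3)/(2*s^3 - 5*s^2 + 8*s - 9)
Step 2: feedback reduction of [A1/(1+A1*A2)], A3: (-2*s^2 + s - 3)/(6*s^3 - 11*s^2 + 16*s - 15)
Step 3: collapse the loop ([[A1/(1+A1*A2)]/(1+[A1/(1+A1*A2)]*A3)] forward, A4 return): (-2*s^3 - s^2 - 2*s - 3)/(6*s^4 - 5*s^3 + 9*s^2 - s - 9)
The result of step 3 is T(s) in lowest terms. Its denominator has leading coefficient 6; dividing the denominator through by 6 makes it monic.

Final answer: s^4 - 5*s^3/6 + 3*s^2/2 - s/6 - 3/2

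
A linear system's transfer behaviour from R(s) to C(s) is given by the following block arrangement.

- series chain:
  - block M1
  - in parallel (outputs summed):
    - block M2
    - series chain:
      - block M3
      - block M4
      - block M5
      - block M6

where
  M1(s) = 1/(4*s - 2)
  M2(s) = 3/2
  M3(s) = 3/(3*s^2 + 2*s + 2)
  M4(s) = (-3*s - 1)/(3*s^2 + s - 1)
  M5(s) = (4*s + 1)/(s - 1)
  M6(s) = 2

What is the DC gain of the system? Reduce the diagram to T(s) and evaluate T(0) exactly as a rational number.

Step 1: cascade M3, M4, M5, M6; result (-72*s^2 - 42*s - 6)/(9*s^5 - 4*s^3 - 5*s^2 - 2*s + 2)
Step 2: sum the parallel branches M2, (M3*M4*M5*M6); result (27*s^5 - 12*s^3 - 159*s^2 - 90*s - 6)/(18*s^5 - 8*s^3 - 10*s^2 - 4*s + 4)
Step 3: reduce the series chain M1, (M2+(M3*M4*M5*M6)); result (27*s^5 - 12*s^3 - 159*s^2 - 90*s - 6)/(72*s^6 - 36*s^5 - 32*s^4 - 24*s^3 + 4*s^2 + 24*s - 8)
DC gain: substitute s = 0 into T(s) from step 3: T(0) = -6/(-8) = 3/4.

Hence the answer: 3/4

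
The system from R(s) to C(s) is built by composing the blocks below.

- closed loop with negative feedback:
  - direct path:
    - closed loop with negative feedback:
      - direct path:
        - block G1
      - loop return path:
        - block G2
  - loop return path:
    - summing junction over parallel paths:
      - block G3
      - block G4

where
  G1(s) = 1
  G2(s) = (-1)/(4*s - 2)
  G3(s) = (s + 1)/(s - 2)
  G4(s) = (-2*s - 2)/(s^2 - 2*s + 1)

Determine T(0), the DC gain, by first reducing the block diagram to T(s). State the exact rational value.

First reduce the diagram to T(s).

[1] reduce the feedback loop with forward G1 and return G2: (4*s - 2)/(4*s - 3)
[2] combine G3, G4 in parallel: (s^3 - 3*s^2 + s + 5)/(s^3 - 4*s^2 + 5*s - 2)
[3] close the feedback loop around [G1/(1+G1*G2)], (G3+G4): (4*s^4 - 18*s^3 + 28*s^2 - 18*s + 4)/(8*s^4 - 33*s^3 + 42*s^2 - 5*s - 4)
Evaluating the step-3 result (the overall T(s)) at s = 0 gives T(0) = 4/(-4) = -1.

Answer: -1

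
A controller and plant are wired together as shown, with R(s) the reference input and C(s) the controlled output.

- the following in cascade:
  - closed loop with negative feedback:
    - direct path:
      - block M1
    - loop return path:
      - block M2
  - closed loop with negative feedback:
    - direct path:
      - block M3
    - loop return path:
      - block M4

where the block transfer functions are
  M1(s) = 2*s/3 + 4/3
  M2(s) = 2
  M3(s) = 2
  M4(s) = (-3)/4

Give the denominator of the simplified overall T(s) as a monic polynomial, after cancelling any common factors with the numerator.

Step 1 - collapse the loop (M1 forward, M2 return), giving (2*s + 4)/(4*s + 11)
Step 2 - collapse the loop (M3 forward, M4 return), giving -4
Step 3 - series reduction of [M1/(1+M1*M2)], [M3/(1+M3*M4)], giving (-8*s - 16)/(4*s + 11)
Step 3 gives the fully reduced T(s), with no common factor left to cancel. The denominator's leading coefficient is 4, so divide each of its coefficients by 4 to get the monic form.

Final answer: s + 11/4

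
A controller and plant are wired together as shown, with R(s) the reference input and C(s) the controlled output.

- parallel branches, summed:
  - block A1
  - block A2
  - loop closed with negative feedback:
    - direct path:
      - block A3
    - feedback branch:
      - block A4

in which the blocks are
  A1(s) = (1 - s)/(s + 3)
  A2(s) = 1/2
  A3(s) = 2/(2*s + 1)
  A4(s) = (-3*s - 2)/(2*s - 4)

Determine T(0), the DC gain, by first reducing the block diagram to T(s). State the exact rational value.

Answer: 11/6

Working:
[1] feedback reduction of A3, A4 -> (s - 2)/(s^2 - 3*s - 2)
[2] add A1, A2, [A3/(1+A3*A4)] (parallel) -> (-s^3 + 10*s^2 - 11*s - 22)/(2*s^3 - 22*s - 12)
Evaluating the step-2 result (the overall T(s)) at s = 0 gives T(0) = -22/(-12) = 11/6.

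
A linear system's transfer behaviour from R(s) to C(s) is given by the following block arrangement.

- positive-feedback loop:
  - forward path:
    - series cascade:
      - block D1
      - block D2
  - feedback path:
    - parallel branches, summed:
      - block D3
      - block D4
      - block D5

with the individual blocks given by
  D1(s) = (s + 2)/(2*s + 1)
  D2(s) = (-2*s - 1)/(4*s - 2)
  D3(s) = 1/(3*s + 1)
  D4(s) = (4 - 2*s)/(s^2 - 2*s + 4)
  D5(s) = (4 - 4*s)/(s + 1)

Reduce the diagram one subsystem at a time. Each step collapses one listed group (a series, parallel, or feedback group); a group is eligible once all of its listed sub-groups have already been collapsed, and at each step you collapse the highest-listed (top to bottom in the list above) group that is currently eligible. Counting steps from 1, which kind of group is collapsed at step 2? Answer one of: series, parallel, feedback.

Step 1: cascade D1, D2
Step 2: combine D3, D4, D5 in parallel
Step 3: feedback reduction of (D1*D2), (D3+D4+D5)
Step 2: parallel.

Answer: parallel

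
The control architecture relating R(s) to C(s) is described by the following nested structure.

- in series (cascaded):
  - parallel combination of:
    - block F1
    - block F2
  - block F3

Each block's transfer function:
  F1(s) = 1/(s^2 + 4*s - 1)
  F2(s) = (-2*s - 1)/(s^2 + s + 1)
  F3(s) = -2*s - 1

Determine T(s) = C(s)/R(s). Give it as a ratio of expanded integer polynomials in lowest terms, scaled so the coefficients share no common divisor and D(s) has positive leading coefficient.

First reduce the diagram to T(s).

(1) combine F1, F2 in parallel = (-2*s^3 - 8*s^2 - s + 2)/(s^4 + 5*s^3 + 4*s^2 + 3*s - 1)
(2) reduce the series chain (F1+F2), F3 - this is the overall T(s), already in the required normalized form

Answer: (4*s^4 + 18*s^3 + 10*s^2 - 3*s - 2)/(s^4 + 5*s^3 + 4*s^2 + 3*s - 1)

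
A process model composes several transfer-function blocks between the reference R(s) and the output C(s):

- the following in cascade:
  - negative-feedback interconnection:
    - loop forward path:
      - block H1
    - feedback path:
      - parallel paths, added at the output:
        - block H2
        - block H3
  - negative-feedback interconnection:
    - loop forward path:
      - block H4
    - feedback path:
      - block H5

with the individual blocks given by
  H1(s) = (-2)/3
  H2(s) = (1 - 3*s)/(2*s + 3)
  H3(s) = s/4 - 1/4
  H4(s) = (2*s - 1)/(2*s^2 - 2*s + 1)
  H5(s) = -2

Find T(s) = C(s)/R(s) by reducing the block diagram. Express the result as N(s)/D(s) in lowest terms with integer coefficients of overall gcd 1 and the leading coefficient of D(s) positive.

Answer: (16*s^2 + 16*s - 12)/(4*s^4 - 58*s^3 + 110*s^2 + 33*s - 51)

Working:
Step 1: parallel reduction of H2, H3, giving (2*s^2 - 11*s + 1)/(8*s + 12)
Step 2: feedback reduction of H1, (H2+H3), giving (8*s + 12)/(2*s^2 - 23*s - 17)
Step 3: apply the feedback formula to H4, H5, giving (2*s - 1)/(2*s^2 - 6*s + 3)
Step 4: reduce the series chain [H1/(1+H1*(H2+H3))], [H4/(1+H4*H5)]: this yields T(s), and no further normalization is needed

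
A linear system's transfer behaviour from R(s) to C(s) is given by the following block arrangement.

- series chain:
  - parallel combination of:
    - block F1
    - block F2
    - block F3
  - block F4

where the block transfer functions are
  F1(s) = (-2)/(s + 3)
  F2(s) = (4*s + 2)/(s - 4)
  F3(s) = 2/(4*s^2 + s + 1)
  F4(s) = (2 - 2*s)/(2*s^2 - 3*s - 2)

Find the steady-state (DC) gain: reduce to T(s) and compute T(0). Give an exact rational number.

Step 1. sum the parallel branches F1, F2, F3; result (16*s^4 + 52*s^3 + 74*s^2 + 24*s - 10)/(4*s^4 - 3*s^3 - 48*s^2 - 13*s - 12)
Step 2. combine (F1+F2+F3), F4 in series; result (-32*s^5 - 72*s^4 - 44*s^3 + 100*s^2 + 68*s - 20)/(8*s^6 - 18*s^5 - 95*s^4 + 124*s^3 + 111*s^2 + 62*s + 24)
Step 2 gives the overall T(s). Then T(0) = -20/24 = -5/6.

Therefore the answer is -5/6.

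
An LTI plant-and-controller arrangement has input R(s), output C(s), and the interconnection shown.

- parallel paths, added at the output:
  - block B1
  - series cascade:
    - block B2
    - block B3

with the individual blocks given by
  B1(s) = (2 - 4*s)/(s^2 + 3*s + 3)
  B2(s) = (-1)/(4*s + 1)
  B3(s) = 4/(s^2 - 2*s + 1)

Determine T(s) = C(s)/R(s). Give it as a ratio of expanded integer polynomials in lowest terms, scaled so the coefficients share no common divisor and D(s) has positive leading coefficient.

Answer: (-16*s^4 + 36*s^3 - 26*s^2 - 12*s - 10)/(4*s^5 + 5*s^4 - 7*s^3 - 14*s^2 + 9*s + 3)

Working:
1. multiply B2, B3 (series) gives (-4)/(4*s^3 - 7*s^2 + 2*s + 1)
2. add B1, (B2*B3) (parallel), giving the overall T(s)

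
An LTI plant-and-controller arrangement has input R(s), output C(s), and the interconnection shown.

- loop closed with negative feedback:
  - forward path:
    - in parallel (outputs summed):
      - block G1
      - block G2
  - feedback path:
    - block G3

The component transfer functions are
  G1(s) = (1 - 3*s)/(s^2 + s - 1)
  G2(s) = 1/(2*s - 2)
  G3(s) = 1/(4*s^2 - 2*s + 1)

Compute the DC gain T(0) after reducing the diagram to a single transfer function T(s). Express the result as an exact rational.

1. add G1, G2 (parallel) -> (-5*s^2 + 9*s - 3)/(2*s^3 - 4*s + 2)
2. apply the feedback formula to (G1+G2), G3 -> (-20*s^4 + 46*s^3 - 35*s^2 + 15*s - 3)/(8*s^5 - 4*s^4 - 14*s^3 + 11*s^2 + s - 1)
Step 2 gives the overall T(s). Then T(0) = -3/(-1) = 3.

Therefore the answer is 3.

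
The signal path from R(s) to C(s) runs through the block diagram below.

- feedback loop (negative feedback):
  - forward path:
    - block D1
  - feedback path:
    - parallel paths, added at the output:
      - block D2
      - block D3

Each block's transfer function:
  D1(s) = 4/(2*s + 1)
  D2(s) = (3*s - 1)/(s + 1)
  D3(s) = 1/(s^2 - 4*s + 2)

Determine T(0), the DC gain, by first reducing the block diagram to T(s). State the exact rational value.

First reduce the diagram to T(s).

Step 1 - parallel reduction of D2, D3, giving (3*s^3 - 13*s^2 + 11*s - 1)/(s^3 - 3*s^2 - 2*s + 2)
Step 2 - collapse the loop (D1 forward, (D2+D3) return), giving (4*s^3 - 12*s^2 - 8*s + 8)/(2*s^4 + 7*s^3 - 59*s^2 + 46*s - 2)
Evaluating the step-2 result (the overall T(s)) at s = 0 gives T(0) = 8/(-2) = -4.

Answer: -4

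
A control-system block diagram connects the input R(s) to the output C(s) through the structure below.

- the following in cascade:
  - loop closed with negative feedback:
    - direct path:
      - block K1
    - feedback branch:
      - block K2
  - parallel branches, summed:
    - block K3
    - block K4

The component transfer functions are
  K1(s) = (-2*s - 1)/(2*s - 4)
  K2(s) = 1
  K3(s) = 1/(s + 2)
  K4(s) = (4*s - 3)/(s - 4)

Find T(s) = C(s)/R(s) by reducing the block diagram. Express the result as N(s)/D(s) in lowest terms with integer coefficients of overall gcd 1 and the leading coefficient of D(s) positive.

Reducing step by step:

Step 1. close the feedback loop around K1, K2, giving 2*s/5 + 1/5
Step 2. reduce the parallel group K3, K4, giving (4*s^2 + 6*s - 10)/(s^2 - 2*s - 8)
Step 3. multiply [K1/(1+K1*K2)], (K3+K4) (series) - this is the overall T(s), already in the required normalized form

Answer: (8*s^3 + 16*s^2 - 14*s - 10)/(5*s^2 - 10*s - 40)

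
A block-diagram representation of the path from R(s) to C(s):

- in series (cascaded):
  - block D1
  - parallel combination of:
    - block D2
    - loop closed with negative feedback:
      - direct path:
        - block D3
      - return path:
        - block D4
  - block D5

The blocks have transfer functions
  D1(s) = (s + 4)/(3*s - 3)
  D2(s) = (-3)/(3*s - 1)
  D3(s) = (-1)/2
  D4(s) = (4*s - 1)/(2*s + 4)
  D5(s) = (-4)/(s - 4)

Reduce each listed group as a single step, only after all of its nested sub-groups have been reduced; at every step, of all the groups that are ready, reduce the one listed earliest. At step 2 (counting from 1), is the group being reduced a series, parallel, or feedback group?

Step 1: feedback reduction of D3, D4
Step 2: reduce the parallel group D2, [D3/(1+D3*D4)]
Step 3: multiply D1, (D2+[D3/(1+D3*D4)]), D5 (series)
Step 2 collapses a parallel group.

Answer: parallel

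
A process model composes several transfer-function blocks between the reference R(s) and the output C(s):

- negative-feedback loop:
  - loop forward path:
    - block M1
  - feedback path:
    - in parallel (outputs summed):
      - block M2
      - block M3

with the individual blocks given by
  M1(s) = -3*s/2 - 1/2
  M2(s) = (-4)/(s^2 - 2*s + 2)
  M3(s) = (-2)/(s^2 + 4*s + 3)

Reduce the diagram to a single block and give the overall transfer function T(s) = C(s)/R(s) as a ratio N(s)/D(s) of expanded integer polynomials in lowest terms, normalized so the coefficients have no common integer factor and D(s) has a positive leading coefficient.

Step 1. reduce the parallel group M2, M3; result (-6*s^2 - 12*s - 16)/(s^4 + 2*s^3 - 3*s^2 + 2*s + 6)
Step 2. apply the feedback formula to M1, (M2+M3), giving the overall T(s)

Answer: (-3*s^5 - 7*s^4 + 7*s^3 - 3*s^2 - 20*s - 6)/(2*s^4 + 22*s^3 + 36*s^2 + 64*s + 28)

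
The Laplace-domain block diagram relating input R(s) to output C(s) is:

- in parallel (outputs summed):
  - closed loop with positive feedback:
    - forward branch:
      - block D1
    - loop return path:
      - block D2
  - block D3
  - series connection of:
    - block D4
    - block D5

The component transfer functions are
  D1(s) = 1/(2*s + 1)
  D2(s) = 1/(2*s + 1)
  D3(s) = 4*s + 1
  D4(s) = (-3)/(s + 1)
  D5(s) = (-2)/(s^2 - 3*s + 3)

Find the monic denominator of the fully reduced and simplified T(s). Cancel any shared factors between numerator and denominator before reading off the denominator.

Answer: s^4 - 2*s^3 + 3*s

Working:
1. reduce the feedback loop with forward D1 and return D2: (2*s + 1)/(4*s^2 + 4*s)
2. series reduction of D4, D5: 6/(s^3 - 2*s^2 + 3)
3. combine [D1/(1-D1*D2)], D3, (D4*D5) in parallel: (16*s^5 - 28*s^4 - 6*s^3 + 43*s^2 + 39*s + 3)/(4*s^4 - 8*s^3 + 12*s)
That last expression is T(s), already simplified. Scaling its denominator by 1/4 (the reciprocal of the leading coefficient) yields the monic denominator.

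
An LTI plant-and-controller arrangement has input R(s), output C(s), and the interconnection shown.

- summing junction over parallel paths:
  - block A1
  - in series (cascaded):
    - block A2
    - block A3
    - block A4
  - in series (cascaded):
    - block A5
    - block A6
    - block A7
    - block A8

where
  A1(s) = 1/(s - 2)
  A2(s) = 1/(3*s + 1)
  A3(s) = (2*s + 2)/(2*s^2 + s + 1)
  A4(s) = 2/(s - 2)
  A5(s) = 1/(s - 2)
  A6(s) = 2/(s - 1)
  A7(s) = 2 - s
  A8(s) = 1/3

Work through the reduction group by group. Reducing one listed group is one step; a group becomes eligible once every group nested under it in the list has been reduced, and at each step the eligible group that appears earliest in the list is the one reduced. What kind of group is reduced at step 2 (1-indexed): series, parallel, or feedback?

Step 1: series reduction of A2, A3, A4
Step 2: combine A5, A6, A7, A8 in series
Step 3: sum the parallel branches A1, (A2*A3*A4), (A5*A6*A7*A8)
Step 2 collapses a series group.

Answer: series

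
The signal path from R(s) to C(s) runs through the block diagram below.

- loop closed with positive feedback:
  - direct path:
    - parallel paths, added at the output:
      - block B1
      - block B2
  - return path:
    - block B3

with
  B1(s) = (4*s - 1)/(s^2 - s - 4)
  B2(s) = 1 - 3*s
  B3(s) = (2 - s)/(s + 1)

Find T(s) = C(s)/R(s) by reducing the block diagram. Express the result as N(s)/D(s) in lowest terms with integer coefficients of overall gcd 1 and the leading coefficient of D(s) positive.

Answer: (3*s^4 - s^3 - 19*s^2 - 10*s + 5)/(3*s^4 - 11*s^3 - 7*s^2 + 40*s - 6)

Working:
1. combine B1, B2 in parallel: (-3*s^3 + 4*s^2 + 15*s - 5)/(s^2 - s - 4)
2. reduce the feedback loop with forward (B1+B2) and return B3, giving the overall T(s)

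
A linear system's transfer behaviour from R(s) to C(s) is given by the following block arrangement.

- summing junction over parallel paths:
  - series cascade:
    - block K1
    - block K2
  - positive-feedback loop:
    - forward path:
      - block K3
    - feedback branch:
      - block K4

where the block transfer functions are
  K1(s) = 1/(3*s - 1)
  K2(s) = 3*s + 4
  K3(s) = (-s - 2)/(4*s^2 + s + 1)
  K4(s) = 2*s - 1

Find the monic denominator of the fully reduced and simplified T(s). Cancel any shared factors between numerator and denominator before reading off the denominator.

Step 1: multiply K1, K2 (series) -> (3*s + 4)/(3*s - 1)
Step 2: collapse the loop (K3 forward, K4 return) -> (-s - 2)/(6*s^2 + 4*s - 1)
Step 3: combine (K1*K2), [K3/(1-K3*K4)] in parallel -> (18*s^3 + 33*s^2 + 8*s - 2)/(18*s^3 + 6*s^2 - 7*s + 1)
Step 3 gives the fully reduced T(s), with no common factor left to cancel. The denominator's leading coefficient is 18, so divide each of its coefficients by 18 to get the monic form.

Hence the answer: s^3 + s^2/3 - 7*s/18 + 1/18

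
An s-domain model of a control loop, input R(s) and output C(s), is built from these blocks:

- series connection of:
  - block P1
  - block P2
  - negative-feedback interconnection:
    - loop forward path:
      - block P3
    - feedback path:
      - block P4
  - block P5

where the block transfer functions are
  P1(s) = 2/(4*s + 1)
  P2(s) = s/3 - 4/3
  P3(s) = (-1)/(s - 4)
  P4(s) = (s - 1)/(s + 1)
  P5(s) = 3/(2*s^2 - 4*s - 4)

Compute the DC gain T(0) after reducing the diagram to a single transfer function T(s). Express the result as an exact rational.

Reducing step by step:

Step 1. close the feedback loop around P3, P4 = (-s - 1)/(s^2 - 4*s - 3)
Step 2. multiply P1, P2, [P3/(1+P3*P4)], P5 (series) = (-s^2 + 3*s + 4)/(4*s^5 - 23*s^4 + 6*s^3 + 59*s^2 + 38*s + 6)
DC gain: substitute s = 0 into T(s) from step 2: T(0) = 4/6 = 2/3.

Answer: 2/3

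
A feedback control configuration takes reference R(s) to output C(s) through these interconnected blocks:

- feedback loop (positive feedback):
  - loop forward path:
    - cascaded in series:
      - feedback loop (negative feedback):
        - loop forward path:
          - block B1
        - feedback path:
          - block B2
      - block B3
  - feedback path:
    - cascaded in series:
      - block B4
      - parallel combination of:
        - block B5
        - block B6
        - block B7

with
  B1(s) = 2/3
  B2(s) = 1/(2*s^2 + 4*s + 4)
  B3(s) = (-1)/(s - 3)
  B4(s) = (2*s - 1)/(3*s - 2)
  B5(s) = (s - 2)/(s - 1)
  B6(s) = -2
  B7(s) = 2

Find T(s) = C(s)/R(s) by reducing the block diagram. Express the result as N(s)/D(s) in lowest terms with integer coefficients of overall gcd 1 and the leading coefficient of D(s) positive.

(1) collapse the loop (B1 forward, B2 return): (2*s^2 + 4*s + 4)/(3*s^2 + 6*s + 7)
(2) reduce the series chain [B1/(1+B1*B2)], B3: (-2*s^2 - 4*s - 4)/(3*s^3 - 3*s^2 - 11*s - 21)
(3) parallel reduction of B5, B6, B7: (s - 2)/(s - 1)
(4) combine B4, (B5+B6+B7) in series: (2*s^2 - 5*s + 2)/(3*s^2 - 5*s + 2)
(5) apply the feedback formula to ([B1/(1+B1*B2)]*B3), (B4*(B5+B6+B7)); the result is T(s) itself (integer coefficients, no common factor, positive leading denominator coefficient)

Therefore the answer is (-6*s^4 - 2*s^3 + 4*s^2 + 12*s - 8)/(9*s^5 - 20*s^4 - 14*s^3 - 22*s^2 + 71*s - 34).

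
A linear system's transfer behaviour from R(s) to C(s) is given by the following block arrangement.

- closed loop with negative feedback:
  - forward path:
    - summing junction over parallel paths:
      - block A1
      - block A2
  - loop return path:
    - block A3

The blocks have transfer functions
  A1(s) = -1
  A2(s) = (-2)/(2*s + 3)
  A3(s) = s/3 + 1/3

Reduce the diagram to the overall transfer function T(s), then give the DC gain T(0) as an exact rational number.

Reducing step by step:

Step 1: reduce the parallel group A1, A2 = (-2*s - 5)/(2*s + 3)
Step 2: apply the feedback formula to (A1+A2), A3 = (6*s + 15)/(2*s^2 + s - 4)
That last expression is T(s); at s = 0 only the constant terms survive, so T(0) = 15/(-4) = -15/4.

Answer: -15/4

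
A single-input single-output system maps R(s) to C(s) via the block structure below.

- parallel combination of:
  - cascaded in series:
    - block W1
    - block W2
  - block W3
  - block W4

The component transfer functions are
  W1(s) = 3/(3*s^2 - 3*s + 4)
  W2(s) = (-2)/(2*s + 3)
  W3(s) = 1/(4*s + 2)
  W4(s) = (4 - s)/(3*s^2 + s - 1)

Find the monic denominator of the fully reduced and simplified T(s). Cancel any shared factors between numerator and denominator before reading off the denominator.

Reducing step by step:

Step 1: reduce the series chain W1, W2 -> (-6)/(6*s^3 + 3*s^2 - s + 12)
Step 2: reduce the parallel group (W1*W2), W3, W4 -> (-6*s^5 + 87*s^4 + 16*s^3 - 66*s^2 + 185*s + 96)/(72*s^6 + 96*s^5 + 6*s^4 + 116*s^3 + 116*s^2 - 22*s - 24)
Step 2 gives the fully reduced T(s), with no common factor left to cancel. The denominator's leading coefficient is 72, so divide each of its coefficients by 72 to get the monic form.

Answer: s^6 + 4*s^5/3 + s^4/12 + 29*s^3/18 + 29*s^2/18 - 11*s/36 - 1/3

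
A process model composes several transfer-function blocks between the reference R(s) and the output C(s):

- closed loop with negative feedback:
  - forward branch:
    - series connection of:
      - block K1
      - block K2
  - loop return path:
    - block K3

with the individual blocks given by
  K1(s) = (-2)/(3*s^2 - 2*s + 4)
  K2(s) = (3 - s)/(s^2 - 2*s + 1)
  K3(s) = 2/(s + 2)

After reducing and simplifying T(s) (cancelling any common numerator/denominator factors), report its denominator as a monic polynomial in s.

Step 1. cascade K1, K2 = (2*s - 6)/(3*s^4 - 8*s^3 + 11*s^2 - 10*s + 4)
Step 2. apply the feedback formula to (K1*K2), K3 = (2*s^2 - 2*s - 12)/(3*s^5 - 2*s^4 - 5*s^3 + 12*s^2 - 12*s - 4)
Step 2 gives the fully reduced T(s), with no common factor left to cancel. The denominator's leading coefficient is 3, so divide each of its coefficients by 3 to get the monic form.

Therefore the answer is s^5 - 2*s^4/3 - 5*s^3/3 + 4*s^2 - 4*s - 4/3.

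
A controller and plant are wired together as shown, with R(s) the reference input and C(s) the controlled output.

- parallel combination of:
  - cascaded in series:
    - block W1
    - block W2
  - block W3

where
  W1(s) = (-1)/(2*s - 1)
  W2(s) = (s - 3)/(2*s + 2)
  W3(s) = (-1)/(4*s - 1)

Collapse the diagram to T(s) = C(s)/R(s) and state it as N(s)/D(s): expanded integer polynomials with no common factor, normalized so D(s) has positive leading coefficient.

The answer is (-8*s^2 + 11*s - 1)/(16*s^3 + 4*s^2 - 10*s + 2).

Reasoning:
(1) reduce the series chain W1, W2 gives (3 - s)/(4*s^2 + 2*s - 2)
(2) combine (W1*W2), W3 in parallel - this is the overall T(s), already in the required normalized form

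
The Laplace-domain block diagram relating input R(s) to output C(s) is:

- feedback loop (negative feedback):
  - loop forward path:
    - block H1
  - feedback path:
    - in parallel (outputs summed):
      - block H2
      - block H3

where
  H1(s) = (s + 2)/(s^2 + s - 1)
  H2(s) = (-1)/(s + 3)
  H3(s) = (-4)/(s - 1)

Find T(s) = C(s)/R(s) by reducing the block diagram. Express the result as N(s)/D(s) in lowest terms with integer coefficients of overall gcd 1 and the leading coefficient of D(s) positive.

Step 1. add H2, H3 (parallel), giving (-5*s - 11)/(s^2 + 2*s - 3)
Step 2. apply the feedback formula to H1, (H2+H3), which is the overall transfer function T(s) = C(s)/R(s) in lowest terms

Therefore the answer is (s^3 + 4*s^2 + s - 6)/(s^4 + 3*s^3 - 7*s^2 - 26*s - 19).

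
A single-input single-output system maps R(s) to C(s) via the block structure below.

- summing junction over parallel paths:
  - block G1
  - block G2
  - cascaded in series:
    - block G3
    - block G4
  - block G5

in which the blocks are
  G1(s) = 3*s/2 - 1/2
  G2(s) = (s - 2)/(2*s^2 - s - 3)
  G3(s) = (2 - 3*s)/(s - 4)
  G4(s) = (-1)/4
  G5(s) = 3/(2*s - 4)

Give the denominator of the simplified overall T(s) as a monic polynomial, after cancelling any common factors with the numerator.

First reduce the diagram to T(s).

Step 1. series reduction of G3, G4, giving (3*s - 2)/(4*s - 16)
Step 2. sum the parallel branches G1, G2, (G3*G4), G5, giving (12*s^5 - 76*s^4 + 137*s^3 - 57*s^2 - 58*s + 44)/(8*s^4 - 52*s^3 + 76*s^2 + 40*s - 96)
That last expression is T(s), already simplified. Scaling its denominator by 1/8 (the reciprocal of the leading coefficient) yields the monic denominator.

Answer: s^4 - 13*s^3/2 + 19*s^2/2 + 5*s - 12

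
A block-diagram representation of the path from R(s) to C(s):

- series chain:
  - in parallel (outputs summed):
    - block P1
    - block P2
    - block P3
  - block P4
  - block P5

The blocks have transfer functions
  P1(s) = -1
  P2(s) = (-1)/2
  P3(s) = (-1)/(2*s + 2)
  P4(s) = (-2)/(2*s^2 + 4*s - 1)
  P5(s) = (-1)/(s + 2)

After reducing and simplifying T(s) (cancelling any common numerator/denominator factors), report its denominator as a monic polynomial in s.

The answer is s^4 + 5*s^3 + 15*s^2/2 + 5*s/2 - 1.

Reasoning:
Step 1. parallel reduction of P1, P2, P3; result (-3*s - 4)/(2*s + 2)
Step 2. combine (P1+P2+P3), P4, P5 in series; result (-3*s - 4)/(2*s^4 + 10*s^3 + 15*s^2 + 5*s - 2)
The result of step 2 is T(s) in lowest terms. Its denominator has leading coefficient 2; dividing the denominator through by 2 makes it monic.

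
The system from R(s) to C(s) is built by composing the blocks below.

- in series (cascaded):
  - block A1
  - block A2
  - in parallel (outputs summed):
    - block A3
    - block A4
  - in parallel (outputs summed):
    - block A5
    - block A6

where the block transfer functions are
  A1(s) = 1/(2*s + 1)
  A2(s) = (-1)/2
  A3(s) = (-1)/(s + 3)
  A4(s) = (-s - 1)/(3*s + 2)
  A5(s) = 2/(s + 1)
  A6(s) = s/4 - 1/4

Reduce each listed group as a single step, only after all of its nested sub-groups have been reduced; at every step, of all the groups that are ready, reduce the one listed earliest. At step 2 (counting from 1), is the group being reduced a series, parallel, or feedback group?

Step 1. reduce the parallel group A3, A4
Step 2. combine A5, A6 in parallel
Step 3. series reduction of A1, A2, (A3+A4), (A5+A6)
Step 2 collapses a parallel group.

Therefore the answer is parallel.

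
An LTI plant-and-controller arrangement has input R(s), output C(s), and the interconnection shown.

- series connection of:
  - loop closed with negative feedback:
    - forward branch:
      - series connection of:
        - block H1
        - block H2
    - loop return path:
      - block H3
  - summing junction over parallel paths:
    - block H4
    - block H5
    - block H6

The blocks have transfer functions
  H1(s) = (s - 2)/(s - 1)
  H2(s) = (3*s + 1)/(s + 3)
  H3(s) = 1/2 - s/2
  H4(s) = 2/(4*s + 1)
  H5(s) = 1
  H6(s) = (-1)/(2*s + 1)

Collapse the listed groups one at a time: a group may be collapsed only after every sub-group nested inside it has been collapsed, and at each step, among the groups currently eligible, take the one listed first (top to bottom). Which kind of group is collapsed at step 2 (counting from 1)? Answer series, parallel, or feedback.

Answer: feedback

Working:
(1) cascade H1, H2
(2) collapse the loop ((H1*H2) forward, H3 return)
(3) sum the parallel branches H4, H5, H6
(4) combine [(H1*H2)/(1+(H1*H2)*H3)], (H4+H5+H6) in series
At step 2 the group reduced is feedback.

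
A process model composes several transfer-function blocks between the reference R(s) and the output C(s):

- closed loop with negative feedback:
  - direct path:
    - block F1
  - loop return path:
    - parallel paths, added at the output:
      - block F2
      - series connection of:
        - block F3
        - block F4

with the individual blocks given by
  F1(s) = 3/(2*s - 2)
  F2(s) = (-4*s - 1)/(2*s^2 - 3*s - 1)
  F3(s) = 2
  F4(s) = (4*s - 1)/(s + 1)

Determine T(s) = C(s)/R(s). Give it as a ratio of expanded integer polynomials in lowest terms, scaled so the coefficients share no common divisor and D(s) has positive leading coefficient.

The answer is (6*s^3 - 3*s^2 - 12*s - 3)/(4*s^4 + 42*s^3 - 102*s^2 - 15*s + 5).

Reasoning:
1. series reduction of F3, F4; result (8*s - 2)/(s + 1)
2. parallel reduction of F2, (F3*F4); result (16*s^3 - 32*s^2 - 7*s + 1)/(2*s^3 - s^2 - 4*s - 1)
3. apply the feedback formula to F1, (F2+(F3*F4)), which is the overall transfer function T(s) = C(s)/R(s) in lowest terms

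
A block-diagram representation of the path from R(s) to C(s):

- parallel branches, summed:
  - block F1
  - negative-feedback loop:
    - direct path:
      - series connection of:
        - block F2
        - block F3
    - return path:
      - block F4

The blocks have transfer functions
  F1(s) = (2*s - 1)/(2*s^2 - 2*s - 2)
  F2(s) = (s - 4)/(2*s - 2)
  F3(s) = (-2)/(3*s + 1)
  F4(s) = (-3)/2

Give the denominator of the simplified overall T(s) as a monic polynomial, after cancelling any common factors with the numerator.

[1] reduce the series chain F2, F3: (4 - s)/(3*s^2 - 2*s - 1)
[2] reduce the feedback loop with forward (F2*F3) and return F4: (8 - 2*s)/(6*s^2 - s - 14)
[3] parallel reduction of F1, [(F2*F3)/(1+(F2*F3)*F4)]: (8*s^3 + 12*s^2 - 39*s - 2)/(12*s^4 - 14*s^3 - 38*s^2 + 30*s + 28)
That last expression is T(s), already simplified. Scaling its denominator by 1/12 (the reciprocal of the leading coefficient) yields the monic denominator.

Hence the answer: s^4 - 7*s^3/6 - 19*s^2/6 + 5*s/2 + 7/3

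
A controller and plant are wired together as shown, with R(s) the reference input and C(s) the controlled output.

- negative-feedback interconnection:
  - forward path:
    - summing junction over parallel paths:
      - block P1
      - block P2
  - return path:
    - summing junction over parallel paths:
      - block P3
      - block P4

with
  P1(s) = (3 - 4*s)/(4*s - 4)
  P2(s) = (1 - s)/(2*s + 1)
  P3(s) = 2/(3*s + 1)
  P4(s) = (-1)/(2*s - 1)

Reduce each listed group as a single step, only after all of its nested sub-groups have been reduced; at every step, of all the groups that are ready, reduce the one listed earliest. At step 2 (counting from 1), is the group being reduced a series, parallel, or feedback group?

Step 1: sum the parallel branches P1, P2
Step 2: parallel reduction of P3, P4
Step 3: feedback reduction of (P1+P2), (P3+P4)
The group at step 2 is a parallel group.

Therefore the answer is parallel.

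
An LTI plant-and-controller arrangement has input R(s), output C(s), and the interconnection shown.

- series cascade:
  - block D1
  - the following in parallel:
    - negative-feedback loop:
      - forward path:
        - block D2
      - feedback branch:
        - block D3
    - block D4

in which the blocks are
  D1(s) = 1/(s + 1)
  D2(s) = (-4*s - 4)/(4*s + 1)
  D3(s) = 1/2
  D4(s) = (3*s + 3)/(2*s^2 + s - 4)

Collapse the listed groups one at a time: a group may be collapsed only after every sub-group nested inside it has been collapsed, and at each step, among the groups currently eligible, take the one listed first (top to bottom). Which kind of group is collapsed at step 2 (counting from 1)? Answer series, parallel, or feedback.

Answer: parallel

Working:
Step 1 - feedback reduction of D2, D3
Step 2 - add [D2/(1+D2*D3)], D4 (parallel)
Step 3 - series reduction of D1, ([D2/(1+D2*D3)]+D4)
So the answer for step 2 is parallel.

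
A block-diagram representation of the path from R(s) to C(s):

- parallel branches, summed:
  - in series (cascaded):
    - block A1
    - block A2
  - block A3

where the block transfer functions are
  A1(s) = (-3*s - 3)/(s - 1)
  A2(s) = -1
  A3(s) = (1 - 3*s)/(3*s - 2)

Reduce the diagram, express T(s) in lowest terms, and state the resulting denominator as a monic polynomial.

First reduce the diagram to T(s).

Step 1 - combine A1, A2 in series gives (3*s + 3)/(s - 1)
Step 2 - parallel reduction of (A1*A2), A3 gives (6*s^2 + 7*s - 7)/(3*s^2 - 5*s + 2)
That last expression is T(s), already simplified. Scaling its denominator by 1/3 (the reciprocal of the leading coefficient) yields the monic denominator.

Answer: s^2 - 5*s/3 + 2/3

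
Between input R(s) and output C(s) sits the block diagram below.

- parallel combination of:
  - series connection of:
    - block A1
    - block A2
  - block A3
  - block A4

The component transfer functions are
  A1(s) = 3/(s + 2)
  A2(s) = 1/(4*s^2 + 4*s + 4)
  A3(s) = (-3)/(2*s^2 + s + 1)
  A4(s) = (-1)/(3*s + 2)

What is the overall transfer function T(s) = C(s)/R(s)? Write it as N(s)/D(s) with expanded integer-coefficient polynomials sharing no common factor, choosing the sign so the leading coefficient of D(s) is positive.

(1) multiply A1, A2 (series) = 3/(4*s^3 + 12*s^2 + 12*s + 8)
(2) sum the parallel branches (A1*A2), A3, A4 - this is the overall T(s), already in the required normalized form

Final answer: (-8*s^5 - 64*s^4 - 154*s^3 - 199*s^2 - 149*s - 50)/(24*s^6 + 100*s^5 + 176*s^4 + 200*s^3 + 140*s^2 + 64*s + 16)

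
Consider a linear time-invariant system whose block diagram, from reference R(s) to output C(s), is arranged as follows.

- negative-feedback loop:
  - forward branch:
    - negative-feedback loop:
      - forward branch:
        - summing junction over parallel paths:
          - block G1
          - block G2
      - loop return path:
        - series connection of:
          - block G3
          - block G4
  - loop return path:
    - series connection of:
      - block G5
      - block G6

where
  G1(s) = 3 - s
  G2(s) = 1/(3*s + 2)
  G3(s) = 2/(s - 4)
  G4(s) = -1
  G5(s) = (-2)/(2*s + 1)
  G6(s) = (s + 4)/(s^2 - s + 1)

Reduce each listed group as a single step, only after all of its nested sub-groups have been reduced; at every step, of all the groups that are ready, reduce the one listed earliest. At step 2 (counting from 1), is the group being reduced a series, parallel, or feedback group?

Answer: series

Working:
Step 1 - parallel reduction of G1, G2
Step 2 - cascade G3, G4
Step 3 - apply the feedback formula to (G1+G2), (G3*G4)
Step 4 - combine G5, G6 in series
Step 5 - feedback reduction of [(G1+G2)/(1+(G1+G2)*(G3*G4))], (G5*G6)
At step 2 the group reduced is series.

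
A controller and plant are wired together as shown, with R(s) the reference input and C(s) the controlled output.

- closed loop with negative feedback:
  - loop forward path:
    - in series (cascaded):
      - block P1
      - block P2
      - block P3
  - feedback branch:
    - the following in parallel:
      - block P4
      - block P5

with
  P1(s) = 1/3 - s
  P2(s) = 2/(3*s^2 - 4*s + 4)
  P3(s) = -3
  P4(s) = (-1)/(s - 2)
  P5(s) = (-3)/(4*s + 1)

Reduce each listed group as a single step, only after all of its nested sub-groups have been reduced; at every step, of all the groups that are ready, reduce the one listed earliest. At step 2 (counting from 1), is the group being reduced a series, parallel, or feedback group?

The answer is parallel.

Reasoning:
Step 1 - combine P1, P2, P3 in series
Step 2 - add P4, P5 (parallel)
Step 3 - feedback reduction of (P1*P2*P3), (P4+P5)
So the answer for step 2 is parallel.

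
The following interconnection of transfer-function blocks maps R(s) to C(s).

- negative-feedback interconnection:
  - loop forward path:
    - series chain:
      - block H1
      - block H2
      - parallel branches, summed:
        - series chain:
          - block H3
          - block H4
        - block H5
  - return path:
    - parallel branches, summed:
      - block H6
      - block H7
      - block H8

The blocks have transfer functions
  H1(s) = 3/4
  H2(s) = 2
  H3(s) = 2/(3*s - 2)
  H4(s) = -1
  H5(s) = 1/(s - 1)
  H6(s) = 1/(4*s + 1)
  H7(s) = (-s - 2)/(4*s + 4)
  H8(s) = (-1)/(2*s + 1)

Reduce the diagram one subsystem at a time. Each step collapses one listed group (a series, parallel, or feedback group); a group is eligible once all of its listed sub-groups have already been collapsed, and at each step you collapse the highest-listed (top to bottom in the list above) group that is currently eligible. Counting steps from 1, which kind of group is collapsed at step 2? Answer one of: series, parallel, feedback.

Step 1. cascade H3, H4
Step 2. add (H3*H4), H5 (parallel)
Step 3. reduce the series chain H1, H2, ((H3*H4)+H5)
Step 4. combine H6, H7, H8 in parallel
Step 5. collapse the loop ((H1*H2*((H3*H4)+H5)) forward, (H6+H7+H8) return)
At step 2 the group reduced is parallel.

Final answer: parallel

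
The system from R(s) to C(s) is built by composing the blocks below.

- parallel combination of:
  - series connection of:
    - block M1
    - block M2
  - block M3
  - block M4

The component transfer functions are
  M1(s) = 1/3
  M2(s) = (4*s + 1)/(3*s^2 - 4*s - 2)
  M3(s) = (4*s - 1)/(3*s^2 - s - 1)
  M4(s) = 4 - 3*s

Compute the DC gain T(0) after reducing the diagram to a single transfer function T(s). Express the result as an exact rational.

Step 1: series reduction of M1, M2 gives (4*s + 1)/(9*s^2 - 12*s - 6)
Step 2: add (M1*M2), M3, M4 (parallel) gives (-81*s^5 + 243*s^4 - 87*s^3 - 172*s^2 + 37*s + 29)/(27*s^4 - 45*s^3 - 15*s^2 + 18*s + 6)
The step-2 result is T(s). Setting s = 0: T(0) = 29/6.

Therefore the answer is 29/6.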